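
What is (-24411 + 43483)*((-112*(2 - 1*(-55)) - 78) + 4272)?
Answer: -41767680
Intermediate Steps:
(-24411 + 43483)*((-112*(2 - 1*(-55)) - 78) + 4272) = 19072*((-112*(2 + 55) - 78) + 4272) = 19072*((-112*57 - 78) + 4272) = 19072*((-6384 - 78) + 4272) = 19072*(-6462 + 4272) = 19072*(-2190) = -41767680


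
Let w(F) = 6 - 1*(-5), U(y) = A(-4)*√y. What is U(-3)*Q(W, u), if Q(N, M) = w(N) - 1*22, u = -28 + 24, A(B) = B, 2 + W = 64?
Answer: 44*I*√3 ≈ 76.21*I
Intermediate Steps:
W = 62 (W = -2 + 64 = 62)
U(y) = -4*√y
w(F) = 11 (w(F) = 6 + 5 = 11)
u = -4
Q(N, M) = -11 (Q(N, M) = 11 - 1*22 = 11 - 22 = -11)
U(-3)*Q(W, u) = -4*I*√3*(-11) = 44*I*√3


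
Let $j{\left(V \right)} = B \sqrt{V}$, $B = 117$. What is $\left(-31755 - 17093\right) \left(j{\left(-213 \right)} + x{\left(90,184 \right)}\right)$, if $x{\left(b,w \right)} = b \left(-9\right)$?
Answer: $39566880 - 5715216 i \sqrt{213} \approx 3.9567 \cdot 10^{7} - 8.3411 \cdot 10^{7} i$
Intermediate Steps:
$x{\left(b,w \right)} = - 9 b$
$j{\left(V \right)} = 117 \sqrt{V}$
$\left(-31755 - 17093\right) \left(j{\left(-213 \right)} + x{\left(90,184 \right)}\right) = \left(-31755 - 17093\right) \left(117 \sqrt{-213} - 810\right) = - 48848 \left(117 i \sqrt{213} - 810\right) = - 48848 \left(-810 + 117 i \sqrt{213}\right) = 39566880 - 5715216 i \sqrt{213}$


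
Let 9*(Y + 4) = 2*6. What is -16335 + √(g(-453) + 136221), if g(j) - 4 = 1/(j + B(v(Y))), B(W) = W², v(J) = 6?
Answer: -16335 + 8*√370125447/417 ≈ -15966.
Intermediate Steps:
Y = -8/3 (Y = -4 + (2*6)/9 = -4 + (⅑)*12 = -4 + 4/3 = -8/3 ≈ -2.6667)
g(j) = 4 + 1/(36 + j) (g(j) = 4 + 1/(j + 6²) = 4 + 1/(j + 36) = 4 + 1/(36 + j))
-16335 + √(g(-453) + 136221) = -16335 + √((145 + 4*(-453))/(36 - 453) + 136221) = -16335 + √((145 - 1812)/(-417) + 136221) = -16335 + √(-1/417*(-1667) + 136221) = -16335 + √(1667/417 + 136221) = -16335 + √(56805824/417) = -16335 + 8*√370125447/417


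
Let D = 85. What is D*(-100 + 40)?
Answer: -5100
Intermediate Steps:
D*(-100 + 40) = 85*(-100 + 40) = 85*(-60) = -5100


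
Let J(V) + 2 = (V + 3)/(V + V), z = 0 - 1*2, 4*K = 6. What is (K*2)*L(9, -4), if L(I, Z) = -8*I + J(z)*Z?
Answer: -189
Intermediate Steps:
K = 3/2 (K = (¼)*6 = 3/2 ≈ 1.5000)
z = -2 (z = 0 - 2 = -2)
J(V) = -2 + (3 + V)/(2*V) (J(V) = -2 + (V + 3)/(V + V) = -2 + (3 + V)/((2*V)) = -2 + (3 + V)*(1/(2*V)) = -2 + (3 + V)/(2*V))
L(I, Z) = -8*I - 9*Z/4 (L(I, Z) = -8*I + ((3/2)*(1 - 1*(-2))/(-2))*Z = -8*I + ((3/2)*(-½)*(1 + 2))*Z = -8*I + ((3/2)*(-½)*3)*Z = -8*I - 9*Z/4)
(K*2)*L(9, -4) = ((3/2)*2)*(-8*9 - 9/4*(-4)) = 3*(-72 + 9) = 3*(-63) = -189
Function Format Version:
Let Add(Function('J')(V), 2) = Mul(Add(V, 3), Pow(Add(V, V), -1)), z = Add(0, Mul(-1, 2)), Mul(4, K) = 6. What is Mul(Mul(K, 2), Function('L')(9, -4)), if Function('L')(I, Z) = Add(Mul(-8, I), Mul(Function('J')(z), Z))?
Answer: -189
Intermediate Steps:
K = Rational(3, 2) (K = Mul(Rational(1, 4), 6) = Rational(3, 2) ≈ 1.5000)
z = -2 (z = Add(0, -2) = -2)
Function('J')(V) = Add(-2, Mul(Rational(1, 2), Pow(V, -1), Add(3, V))) (Function('J')(V) = Add(-2, Mul(Add(V, 3), Pow(Add(V, V), -1))) = Add(-2, Mul(Add(3, V), Pow(Mul(2, V), -1))) = Add(-2, Mul(Add(3, V), Mul(Rational(1, 2), Pow(V, -1)))) = Add(-2, Mul(Rational(1, 2), Pow(V, -1), Add(3, V))))
Function('L')(I, Z) = Add(Mul(-8, I), Mul(Rational(-9, 4), Z)) (Function('L')(I, Z) = Add(Mul(-8, I), Mul(Mul(Rational(3, 2), Pow(-2, -1), Add(1, Mul(-1, -2))), Z)) = Add(Mul(-8, I), Mul(Mul(Rational(3, 2), Rational(-1, 2), Add(1, 2)), Z)) = Add(Mul(-8, I), Mul(Mul(Rational(3, 2), Rational(-1, 2), 3), Z)) = Add(Mul(-8, I), Mul(Rational(-9, 4), Z)))
Mul(Mul(K, 2), Function('L')(9, -4)) = Mul(Mul(Rational(3, 2), 2), Add(Mul(-8, 9), Mul(Rational(-9, 4), -4))) = Mul(3, Add(-72, 9)) = Mul(3, -63) = -189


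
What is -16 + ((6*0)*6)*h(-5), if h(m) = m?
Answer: -16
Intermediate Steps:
-16 + ((6*0)*6)*h(-5) = -16 + ((6*0)*6)*(-5) = -16 + (0*6)*(-5) = -16 + 0*(-5) = -16 + 0 = -16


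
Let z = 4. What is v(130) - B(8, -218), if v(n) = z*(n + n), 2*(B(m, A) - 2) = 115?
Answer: 1961/2 ≈ 980.50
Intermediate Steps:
B(m, A) = 119/2 (B(m, A) = 2 + (½)*115 = 2 + 115/2 = 119/2)
v(n) = 8*n (v(n) = 4*(n + n) = 4*(2*n) = 8*n)
v(130) - B(8, -218) = 8*130 - 1*119/2 = 1040 - 119/2 = 1961/2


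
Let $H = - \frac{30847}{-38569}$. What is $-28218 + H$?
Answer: $- \frac{1088309195}{38569} \approx -28217.0$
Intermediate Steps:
$H = \frac{30847}{38569}$ ($H = \left(-30847\right) \left(- \frac{1}{38569}\right) = \frac{30847}{38569} \approx 0.79979$)
$-28218 + H = -28218 + \frac{30847}{38569} = - \frac{1088309195}{38569}$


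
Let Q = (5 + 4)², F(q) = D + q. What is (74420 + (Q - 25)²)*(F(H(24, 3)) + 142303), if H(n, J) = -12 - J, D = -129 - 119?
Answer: 11016054240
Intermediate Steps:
D = -248
F(q) = -248 + q
Q = 81 (Q = 9² = 81)
(74420 + (Q - 25)²)*(F(H(24, 3)) + 142303) = (74420 + (81 - 25)²)*((-248 + (-12 - 1*3)) + 142303) = (74420 + 56²)*((-248 + (-12 - 3)) + 142303) = (74420 + 3136)*((-248 - 15) + 142303) = 77556*(-263 + 142303) = 77556*142040 = 11016054240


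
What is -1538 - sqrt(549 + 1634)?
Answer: -1538 - sqrt(2183) ≈ -1584.7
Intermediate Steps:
-1538 - sqrt(549 + 1634) = -1538 - sqrt(2183)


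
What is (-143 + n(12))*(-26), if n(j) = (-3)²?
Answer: 3484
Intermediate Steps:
n(j) = 9
(-143 + n(12))*(-26) = (-143 + 9)*(-26) = -134*(-26) = 3484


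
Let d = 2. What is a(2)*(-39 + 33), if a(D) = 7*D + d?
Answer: -96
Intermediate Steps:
a(D) = 2 + 7*D (a(D) = 7*D + 2 = 2 + 7*D)
a(2)*(-39 + 33) = (2 + 7*2)*(-39 + 33) = (2 + 14)*(-6) = 16*(-6) = -96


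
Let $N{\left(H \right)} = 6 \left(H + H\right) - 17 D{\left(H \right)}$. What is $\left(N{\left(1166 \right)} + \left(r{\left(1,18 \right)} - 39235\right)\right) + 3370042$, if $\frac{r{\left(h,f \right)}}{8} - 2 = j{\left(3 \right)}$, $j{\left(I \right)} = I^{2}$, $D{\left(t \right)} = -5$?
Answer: $3344972$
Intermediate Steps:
$r{\left(h,f \right)} = 88$ ($r{\left(h,f \right)} = 16 + 8 \cdot 3^{2} = 16 + 8 \cdot 9 = 16 + 72 = 88$)
$N{\left(H \right)} = 85 + 12 H$ ($N{\left(H \right)} = 6 \left(H + H\right) - -85 = 6 \cdot 2 H + 85 = 12 H + 85 = 85 + 12 H$)
$\left(N{\left(1166 \right)} + \left(r{\left(1,18 \right)} - 39235\right)\right) + 3370042 = \left(\left(85 + 12 \cdot 1166\right) + \left(88 - 39235\right)\right) + 3370042 = \left(\left(85 + 13992\right) + \left(88 - 39235\right)\right) + 3370042 = \left(14077 - 39147\right) + 3370042 = -25070 + 3370042 = 3344972$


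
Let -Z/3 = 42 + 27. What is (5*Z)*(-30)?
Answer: 31050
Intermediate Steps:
Z = -207 (Z = -3*(42 + 27) = -3*69 = -207)
(5*Z)*(-30) = (5*(-207))*(-30) = -1035*(-30) = 31050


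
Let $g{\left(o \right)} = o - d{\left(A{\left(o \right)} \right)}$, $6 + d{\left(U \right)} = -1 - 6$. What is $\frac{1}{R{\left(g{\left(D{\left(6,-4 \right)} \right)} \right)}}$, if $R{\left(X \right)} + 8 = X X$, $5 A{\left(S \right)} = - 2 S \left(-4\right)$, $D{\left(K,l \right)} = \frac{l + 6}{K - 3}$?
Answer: $\frac{9}{1609} \approx 0.0055935$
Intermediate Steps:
$D{\left(K,l \right)} = \frac{6 + l}{-3 + K}$
$A{\left(S \right)} = \frac{8 S}{5}$ ($A{\left(S \right)} = \frac{- 2 S \left(-4\right)}{5} = \frac{8 S}{5}$)
$d{\left(U \right)} = -13$ ($d{\left(U \right)} = -6 - 7 = -13$)
$g{\left(o \right)} = 13 + o$ ($g{\left(o \right)} = o - -13 = o + 13 = 13 + o$)
$R{\left(X \right)} = -8 + X^{2}$ ($R{\left(X \right)} = -8 + X X = -8 + X^{2}$)
$\frac{1}{R{\left(g{\left(D{\left(6,-4 \right)} \right)} \right)}} = \frac{1}{-8 + \left(13 + \frac{6 - 4}{-3 + 6}\right)^{2}} = \frac{1}{-8 + \left(13 + \frac{1}{3} \cdot 2\right)^{2}} = \frac{1}{-8 + \left(13 + \frac{2}{3}\right)^{2}} = \frac{1}{-8 + \left(\frac{41}{3}\right)^{2}} = \frac{1}{-8 + \frac{1681}{9}} = \frac{1}{\frac{1609}{9}} = \frac{9}{1609}$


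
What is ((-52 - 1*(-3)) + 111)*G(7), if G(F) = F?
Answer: 434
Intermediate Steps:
((-52 - 1*(-3)) + 111)*G(7) = ((-52 - 1*(-3)) + 111)*7 = ((-52 + 3) + 111)*7 = (-49 + 111)*7 = 62*7 = 434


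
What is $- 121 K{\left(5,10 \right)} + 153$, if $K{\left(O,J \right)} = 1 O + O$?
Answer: $-1057$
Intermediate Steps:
$K{\left(O,J \right)} = 2 O$ ($K{\left(O,J \right)} = O + O = 2 O$)
$- 121 K{\left(5,10 \right)} + 153 = - 121 \cdot 2 \cdot 5 + 153 = \left(-121\right) 10 + 153 = -1210 + 153 = -1057$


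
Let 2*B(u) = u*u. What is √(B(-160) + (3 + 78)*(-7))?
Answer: √12233 ≈ 110.60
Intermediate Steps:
B(u) = u²/2 (B(u) = (u*u)/2 = u²/2)
√(B(-160) + (3 + 78)*(-7)) = √((½)*(-160)² + (3 + 78)*(-7)) = √((½)*25600 + 81*(-7)) = √(12800 - 567) = √12233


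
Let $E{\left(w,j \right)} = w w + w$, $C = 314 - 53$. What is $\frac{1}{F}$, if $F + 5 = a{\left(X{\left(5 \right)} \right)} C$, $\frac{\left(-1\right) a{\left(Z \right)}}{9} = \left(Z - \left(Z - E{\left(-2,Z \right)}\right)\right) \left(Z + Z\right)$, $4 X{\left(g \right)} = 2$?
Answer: $- \frac{1}{4703} \approx -0.00021263$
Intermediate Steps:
$X{\left(g \right)} = \frac{1}{2}$ ($X{\left(g \right)} = \frac{1}{4} \cdot 2 = \frac{1}{2}$)
$C = 261$ ($C = 314 - 53 = 261$)
$E{\left(w,j \right)} = w + w^{2}$ ($E{\left(w,j \right)} = w^{2} + w = w + w^{2}$)
$a{\left(Z \right)} = - 36 Z$ ($a{\left(Z \right)} = - 9 \left(Z - \left(Z + 2 \left(1 - 2\right)\right)\right) \left(Z + Z\right) = - 9 \left(Z - \left(-2 + Z\right)\right) 2 Z = - 9 \cdot 2 \cdot 2 Z = - 9 \cdot 4 Z = - 36 Z$)
$F = -4703$ ($F = -5 + \left(-36\right) \frac{1}{2} \cdot 261 = -5 - 4698 = -4703$)
$\frac{1}{F} = \frac{1}{-4703} = - \frac{1}{4703}$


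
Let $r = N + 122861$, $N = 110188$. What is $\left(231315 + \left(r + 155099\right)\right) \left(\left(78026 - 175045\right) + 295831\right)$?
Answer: $123156677956$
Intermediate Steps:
$r = 233049$ ($r = 110188 + 122861 = 233049$)
$\left(231315 + \left(r + 155099\right)\right) \left(\left(78026 - 175045\right) + 295831\right) = \left(231315 + \left(233049 + 155099\right)\right) \left(\left(78026 - 175045\right) + 295831\right) = \left(231315 + 388148\right) \left(-97019 + 295831\right) = 619463 \cdot 198812 = 123156677956$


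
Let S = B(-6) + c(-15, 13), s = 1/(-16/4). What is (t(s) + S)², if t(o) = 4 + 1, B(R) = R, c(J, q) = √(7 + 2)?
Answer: 4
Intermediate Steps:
c(J, q) = 3 (c(J, q) = √9 = 3)
s = -¼ (s = 1/(-16*¼) = 1/(-4) = -¼ ≈ -0.25000)
t(o) = 5
S = -3 (S = -6 + 3 = -3)
(t(s) + S)² = (5 - 3)² = 2² = 4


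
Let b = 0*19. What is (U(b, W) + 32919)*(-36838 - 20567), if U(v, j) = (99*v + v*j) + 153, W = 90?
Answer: -1898498160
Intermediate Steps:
b = 0
U(v, j) = 153 + 99*v + j*v (U(v, j) = (99*v + j*v) + 153 = 153 + 99*v + j*v)
(U(b, W) + 32919)*(-36838 - 20567) = ((153 + 99*0 + 90*0) + 32919)*(-36838 - 20567) = ((153 + 0 + 0) + 32919)*(-57405) = (153 + 32919)*(-57405) = 33072*(-57405) = -1898498160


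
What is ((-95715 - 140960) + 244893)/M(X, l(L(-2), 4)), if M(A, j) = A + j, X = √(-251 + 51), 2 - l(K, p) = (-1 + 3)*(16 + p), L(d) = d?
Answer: -78071/411 - 20545*I*√2/411 ≈ -189.95 - 70.693*I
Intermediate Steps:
l(K, p) = -30 - 2*p (l(K, p) = 2 - (-1 + 3)*(16 + p) = 2 - 2*(16 + p) = 2 - (32 + 2*p) = 2 + (-32 - 2*p) = -30 - 2*p)
X = 10*I*√2 (X = √(-200) = 10*I*√2 ≈ 14.142*I)
((-95715 - 140960) + 244893)/M(X, l(L(-2), 4)) = ((-95715 - 140960) + 244893)/(10*I*√2 + (-30 - 2*4)) = (-236675 + 244893)/(10*I*√2 + (-30 - 8)) = 8218/(10*I*√2 - 38) = 8218/(-38 + 10*I*√2)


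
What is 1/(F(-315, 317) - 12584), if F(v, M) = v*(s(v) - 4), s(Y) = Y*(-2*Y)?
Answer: 1/62500426 ≈ 1.6000e-8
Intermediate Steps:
s(Y) = -2*Y²
F(v, M) = v*(-4 - 2*v²) (F(v, M) = v*(-2*v² - 4) = v*(-4 - 2*v²))
1/(F(-315, 317) - 12584) = 1/(-2*(-315)*(2 + (-315)²) - 12584) = 1/(-2*(-315)*(2 + 99225) - 12584) = 1/(-2*(-315)*99227 - 12584) = 1/(62513010 - 12584) = 1/62500426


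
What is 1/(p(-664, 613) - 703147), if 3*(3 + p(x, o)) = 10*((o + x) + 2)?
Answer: -3/2109940 ≈ -1.4218e-6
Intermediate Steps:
p(x, o) = 11/3 + 10*o/3 + 10*x/3 (p(x, o) = -3 + (10*((o + x) + 2))/3 = -3 + (10*(2 + o + x))/3 = -3 + (20 + 10*o + 10*x)/3 = -3 + (20/3 + 10*o/3 + 10*x/3) = 11/3 + 10*o/3 + 10*x/3)
1/(p(-664, 613) - 703147) = 1/((11/3 + (10/3)*613 + (10/3)*(-664)) - 703147) = 1/((11/3 + 6130/3 - 6640/3) - 703147) = 1/(-499/3 - 703147) = 1/(-2109940/3) = -3/2109940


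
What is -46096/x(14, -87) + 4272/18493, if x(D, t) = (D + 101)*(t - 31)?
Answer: 455212184/125475005 ≈ 3.6279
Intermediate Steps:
x(D, t) = (-31 + t)*(101 + D) (x(D, t) = (101 + D)*(-31 + t) = (-31 + t)*(101 + D))
-46096/x(14, -87) + 4272/18493 = -46096/(-3131 - 31*14 + 101*(-87) + 14*(-87)) + 4272/18493 = -46096/(-3131 - 434 - 8787 - 1218) + 4272*(1/18493) = -46096/(-13570) + 4272/18493 = -46096*(-1/13570) + 4272/18493 = 23048/6785 + 4272/18493 = 455212184/125475005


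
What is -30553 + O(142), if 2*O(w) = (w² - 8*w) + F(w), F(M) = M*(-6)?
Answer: -21465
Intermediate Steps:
F(M) = -6*M
O(w) = w²/2 - 7*w (O(w) = ((w² - 8*w) - 6*w)/2 = (w² - 14*w)/2 = w²/2 - 7*w)
-30553 + O(142) = -30553 + (½)*142*(-14 + 142) = -30553 + (½)*142*128 = -30553 + 9088 = -21465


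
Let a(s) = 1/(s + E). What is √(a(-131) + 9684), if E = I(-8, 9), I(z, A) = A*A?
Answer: √968398/10 ≈ 98.407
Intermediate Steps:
I(z, A) = A²
E = 81 (E = 9² = 81)
a(s) = 1/(81 + s) (a(s) = 1/(s + 81) = 1/(81 + s))
√(a(-131) + 9684) = √(1/(81 - 131) + 9684) = √(1/(-50) + 9684) = √(-1/50 + 9684) = √(484199/50) = √968398/10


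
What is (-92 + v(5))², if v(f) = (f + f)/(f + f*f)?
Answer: 75625/9 ≈ 8402.8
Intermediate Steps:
v(f) = 2*f/(f + f²) (v(f) = (2*f)/(f + f²) = 2*f/(f + f²))
(-92 + v(5))² = (-92 + 2/(1 + 5))² = (-92 + 2/6)² = (-92 + 2*(⅙))² = (-92 + ⅓)² = (-275/3)² = 75625/9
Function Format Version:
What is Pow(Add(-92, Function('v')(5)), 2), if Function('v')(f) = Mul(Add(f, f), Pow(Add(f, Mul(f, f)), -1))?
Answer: Rational(75625, 9) ≈ 8402.8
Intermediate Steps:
Function('v')(f) = Mul(2, f, Pow(Add(f, Pow(f, 2)), -1)) (Function('v')(f) = Mul(Mul(2, f), Pow(Add(f, Pow(f, 2)), -1)) = Mul(2, f, Pow(Add(f, Pow(f, 2)), -1)))
Pow(Add(-92, Function('v')(5)), 2) = Pow(Add(-92, Mul(2, Pow(Add(1, 5), -1))), 2) = Pow(Add(-92, Mul(2, Pow(6, -1))), 2) = Pow(Add(-92, Mul(2, Rational(1, 6))), 2) = Pow(Add(-92, Rational(1, 3)), 2) = Pow(Rational(-275, 3), 2) = Rational(75625, 9)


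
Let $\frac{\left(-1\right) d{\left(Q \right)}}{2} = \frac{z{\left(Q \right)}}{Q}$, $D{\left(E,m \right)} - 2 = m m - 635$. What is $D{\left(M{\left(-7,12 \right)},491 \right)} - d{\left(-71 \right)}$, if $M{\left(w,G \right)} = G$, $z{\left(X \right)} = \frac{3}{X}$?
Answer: $\frac{1212098374}{5041} \approx 2.4045 \cdot 10^{5}$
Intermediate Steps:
$D{\left(E,m \right)} = -633 + m^{2}$ ($D{\left(E,m \right)} = 2 + \left(m m - 635\right) = 2 + \left(m^{2} - 635\right) = 2 + \left(-635 + m^{2}\right) = -633 + m^{2}$)
$d{\left(Q \right)} = - \frac{6}{Q^{2}}$ ($d{\left(Q \right)} = - 2 \frac{3 \frac{1}{Q}}{Q} = - 2 \frac{3}{Q^{2}} = - \frac{6}{Q^{2}}$)
$D{\left(M{\left(-7,12 \right)},491 \right)} - d{\left(-71 \right)} = \left(-633 + 491^{2}\right) - - \frac{6}{5041} = \left(-633 + 241081\right) - \left(-6\right) \frac{1}{5041} = 240448 - - \frac{6}{5041} = 240448 + \frac{6}{5041} = \frac{1212098374}{5041}$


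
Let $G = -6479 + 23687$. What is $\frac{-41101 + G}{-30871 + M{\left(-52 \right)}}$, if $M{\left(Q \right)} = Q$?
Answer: $\frac{23893}{30923} \approx 0.77266$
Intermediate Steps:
$G = 17208$
$\frac{-41101 + G}{-30871 + M{\left(-52 \right)}} = \frac{-41101 + 17208}{-30871 - 52} = - \frac{23893}{-30923} = \left(-23893\right) \left(- \frac{1}{30923}\right) = \frac{23893}{30923}$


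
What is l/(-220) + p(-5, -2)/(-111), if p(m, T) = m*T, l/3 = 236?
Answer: -20197/6105 ≈ -3.3083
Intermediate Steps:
l = 708 (l = 3*236 = 708)
p(m, T) = T*m
l/(-220) + p(-5, -2)/(-111) = 708/(-220) - 2*(-5)/(-111) = 708*(-1/220) + 10*(-1/111) = -177/55 - 10/111 = -20197/6105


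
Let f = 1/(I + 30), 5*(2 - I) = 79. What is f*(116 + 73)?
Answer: 35/3 ≈ 11.667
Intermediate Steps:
I = -69/5 (I = 2 - ⅕*79 = 2 - 79/5 = -69/5 ≈ -13.800)
f = 5/81 (f = 1/(-69/5 + 30) = 1/(81/5) = 5/81 ≈ 0.061728)
f*(116 + 73) = 5*(116 + 73)/81 = (5/81)*189 = 35/3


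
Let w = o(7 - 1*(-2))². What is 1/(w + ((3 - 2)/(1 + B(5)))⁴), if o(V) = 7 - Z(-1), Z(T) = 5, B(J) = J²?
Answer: 456976/1827905 ≈ 0.25000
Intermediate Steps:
o(V) = 2 (o(V) = 7 - 1*5 = 7 - 5 = 2)
w = 4 (w = 2² = 4)
1/(w + ((3 - 2)/(1 + B(5)))⁴) = 1/(4 + ((3 - 2)/(1 + 5²))⁴) = 1/(4 + (1/(1 + 25))⁴) = 1/(4 + (1/26)⁴) = 1/(4 + 1/456976) = 1/(1827905/456976) = 456976/1827905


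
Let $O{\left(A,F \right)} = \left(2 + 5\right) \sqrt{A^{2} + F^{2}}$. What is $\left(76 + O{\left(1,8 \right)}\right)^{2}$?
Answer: $8961 + 1064 \sqrt{65} \approx 17539.0$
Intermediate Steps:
$O{\left(A,F \right)} = 7 \sqrt{A^{2} + F^{2}}$
$\left(76 + O{\left(1,8 \right)}\right)^{2} = \left(76 + 7 \sqrt{1^{2} + 8^{2}}\right)^{2} = \left(76 + 7 \sqrt{1 + 64}\right)^{2} = \left(76 + 7 \sqrt{65}\right)^{2}$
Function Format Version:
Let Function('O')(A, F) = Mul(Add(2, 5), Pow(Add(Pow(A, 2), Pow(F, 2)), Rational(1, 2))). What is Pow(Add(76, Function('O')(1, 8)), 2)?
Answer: Add(8961, Mul(1064, Pow(65, Rational(1, 2)))) ≈ 17539.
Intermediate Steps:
Function('O')(A, F) = Mul(7, Pow(Add(Pow(A, 2), Pow(F, 2)), Rational(1, 2)))
Pow(Add(76, Function('O')(1, 8)), 2) = Pow(Add(76, Mul(7, Pow(Add(Pow(1, 2), Pow(8, 2)), Rational(1, 2)))), 2) = Pow(Add(76, Mul(7, Pow(Add(1, 64), Rational(1, 2)))), 2) = Pow(Add(76, Mul(7, Pow(65, Rational(1, 2)))), 2)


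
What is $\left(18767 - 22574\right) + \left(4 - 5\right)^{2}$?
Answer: $-3806$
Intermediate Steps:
$\left(18767 - 22574\right) + \left(4 - 5\right)^{2} = \left(18767 - 22574\right) + \left(-1\right)^{2} = -3807 + 1 = -3806$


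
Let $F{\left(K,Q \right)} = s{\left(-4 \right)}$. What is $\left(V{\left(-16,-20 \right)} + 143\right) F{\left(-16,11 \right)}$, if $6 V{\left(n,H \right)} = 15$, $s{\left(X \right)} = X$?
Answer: $-582$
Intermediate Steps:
$V{\left(n,H \right)} = \frac{5}{2}$ ($V{\left(n,H \right)} = \frac{1}{6} \cdot 15 = \frac{5}{2}$)
$F{\left(K,Q \right)} = -4$
$\left(V{\left(-16,-20 \right)} + 143\right) F{\left(-16,11 \right)} = \left(\frac{5}{2} + 143\right) \left(-4\right) = \frac{291}{2} \left(-4\right) = -582$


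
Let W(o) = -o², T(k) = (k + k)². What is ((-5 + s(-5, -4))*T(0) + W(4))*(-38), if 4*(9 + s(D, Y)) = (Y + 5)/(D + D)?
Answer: 608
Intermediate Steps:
s(D, Y) = -9 + (5 + Y)/(8*D) (s(D, Y) = -9 + ((Y + 5)/(D + D))/4 = -9 + ((5 + Y)/((2*D)))/4 = -9 + ((5 + Y)*(1/(2*D)))/4 = -9 + ((5 + Y)/(2*D))/4 = -9 + (5 + Y)/(8*D))
T(k) = 4*k² (T(k) = (2*k)² = 4*k²)
((-5 + s(-5, -4))*T(0) + W(4))*(-38) = ((-5 + (⅛)*(5 - 4 - 72*(-5))/(-5))*(4*0²) - 1*4²)*(-38) = ((-5 + (⅛)*(-⅕)*(5 - 4 + 360))*(4*0) - 1*16)*(-38) = ((-5 + (⅛)*(-⅕)*361)*0 - 16)*(-38) = ((-5 - 361/40)*0 - 16)*(-38) = (-561/40*0 - 16)*(-38) = (0 - 16)*(-38) = -16*(-38) = 608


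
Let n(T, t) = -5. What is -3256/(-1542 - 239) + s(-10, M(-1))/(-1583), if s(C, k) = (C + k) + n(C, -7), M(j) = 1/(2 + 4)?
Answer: 31083997/16915938 ≈ 1.8376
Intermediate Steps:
M(j) = 1/6
s(C, k) = -5 + C + k (s(C, k) = (C + k) - 5 = -5 + C + k)
-3256/(-1542 - 239) + s(-10, M(-1))/(-1583) = -3256/(-1542 - 239) + (-5 - 10 + 1/6)/(-1583) = -3256/(-1781) - 89/6*(-1/1583) = -3256*(-1/1781) + 89/9498 = 3256/1781 + 89/9498 = 31083997/16915938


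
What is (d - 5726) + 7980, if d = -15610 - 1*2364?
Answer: -15720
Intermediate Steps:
d = -17974 (d = -15610 - 2364 = -17974)
(d - 5726) + 7980 = (-17974 - 5726) + 7980 = -23700 + 7980 = -15720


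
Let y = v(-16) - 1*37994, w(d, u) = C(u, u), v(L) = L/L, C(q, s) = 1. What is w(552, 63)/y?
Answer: -1/37993 ≈ -2.6321e-5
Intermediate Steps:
v(L) = 1
w(d, u) = 1
y = -37993 (y = 1 - 1*37994 = 1 - 37994 = -37993)
w(552, 63)/y = 1/(-37993) = 1*(-1/37993) = -1/37993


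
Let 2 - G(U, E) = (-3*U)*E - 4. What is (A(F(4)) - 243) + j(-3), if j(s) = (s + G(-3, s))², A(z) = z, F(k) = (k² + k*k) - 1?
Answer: 688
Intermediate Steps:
F(k) = -1 + 2*k² (F(k) = (k² + k²) - 1 = 2*k² - 1 = -1 + 2*k²)
G(U, E) = 6 + 3*E*U (G(U, E) = 2 - ((-3*U)*E - 4) = 2 - (-3*E*U - 4) = 2 - (-4 - 3*E*U) = 2 + (4 + 3*E*U) = 6 + 3*E*U)
j(s) = (6 - 8*s)² (j(s) = (s + (6 + 3*s*(-3)))² = (s + (6 - 9*s))² = (6 - 8*s)²)
(A(F(4)) - 243) + j(-3) = ((-1 + 2*4²) - 243) + 4*(3 - 4*(-3))² = ((-1 + 2*16) - 243) + 4*(3 + 12)² = ((-1 + 32) - 243) + 4*15² = (31 - 243) + 4*225 = -212 + 900 = 688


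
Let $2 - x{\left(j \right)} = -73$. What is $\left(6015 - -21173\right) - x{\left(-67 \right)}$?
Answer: $27113$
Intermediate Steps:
$x{\left(j \right)} = 75$ ($x{\left(j \right)} = 2 - -73 = 2 + 73 = 75$)
$\left(6015 - -21173\right) - x{\left(-67 \right)} = \left(6015 - -21173\right) - 75 = \left(6015 + 21173\right) - 75 = 27188 - 75 = 27113$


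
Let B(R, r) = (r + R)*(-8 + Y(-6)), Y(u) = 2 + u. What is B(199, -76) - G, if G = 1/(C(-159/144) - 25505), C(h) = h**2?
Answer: -86730807132/58760711 ≈ -1476.0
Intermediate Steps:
B(R, r) = -12*R - 12*r (B(R, r) = (r + R)*(-8 + (2 - 6)) = (R + r)*(-8 - 4) = (R + r)*(-12) = -12*R - 12*r)
G = -2304/58760711 (G = 1/((-159/144)**2 - 25505) = 1/((-159*1/144)**2 - 25505) = 1/((-53/48)**2 - 25505) = 1/(2809/2304 - 25505) = 1/(-58760711/2304) = -2304/58760711 ≈ -3.9210e-5)
B(199, -76) - G = (-12*199 - 12*(-76)) - 1*(-2304/58760711) = (-2388 + 912) + 2304/58760711 = -1476 + 2304/58760711 = -86730807132/58760711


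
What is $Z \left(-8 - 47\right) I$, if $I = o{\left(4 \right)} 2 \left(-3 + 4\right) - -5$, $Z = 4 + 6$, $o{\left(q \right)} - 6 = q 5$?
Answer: $-31350$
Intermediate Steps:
$o{\left(q \right)} = 6 + 5 q$ ($o{\left(q \right)} = 6 + q 5 = 6 + 5 q$)
$Z = 10$
$I = 57$ ($I = \left(6 + 5 \cdot 4\right) 2 \left(-3 + 4\right) - -5 = \left(6 + 20\right) 2 \cdot 1 + 5 = 26 \cdot 2 \cdot 1 + 5 = 52 \cdot 1 + 5 = 52 + 5 = 57$)
$Z \left(-8 - 47\right) I = 10 \left(-8 - 47\right) 57 = 10 \left(-55\right) 57 = \left(-550\right) 57 = -31350$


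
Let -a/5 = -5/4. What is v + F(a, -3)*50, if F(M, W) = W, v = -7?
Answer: -157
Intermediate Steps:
a = 25/4 (a = -(-25)/4 = -5*(-5/4) = 25/4 ≈ 6.2500)
v + F(a, -3)*50 = -7 - 3*50 = -7 - 150 = -157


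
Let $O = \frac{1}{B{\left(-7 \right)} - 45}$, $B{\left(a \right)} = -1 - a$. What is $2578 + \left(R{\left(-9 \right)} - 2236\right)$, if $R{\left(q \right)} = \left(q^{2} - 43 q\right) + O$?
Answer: $\frac{31589}{39} \approx 809.97$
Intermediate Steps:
$O = - \frac{1}{39}$ ($O = \frac{1}{\left(-1 - -7\right) - 45} = \frac{1}{\left(-1 + 7\right) - 45} = \frac{1}{6 - 45} = \frac{1}{-39} = - \frac{1}{39} \approx -0.025641$)
$R{\left(q \right)} = - \frac{1}{39} + q^{2} - 43 q$ ($R{\left(q \right)} = \left(q^{2} - 43 q\right) - \frac{1}{39} = - \frac{1}{39} + q^{2} - 43 q$)
$2578 + \left(R{\left(-9 \right)} - 2236\right) = 2578 - \frac{68953}{39} = \frac{31589}{39}$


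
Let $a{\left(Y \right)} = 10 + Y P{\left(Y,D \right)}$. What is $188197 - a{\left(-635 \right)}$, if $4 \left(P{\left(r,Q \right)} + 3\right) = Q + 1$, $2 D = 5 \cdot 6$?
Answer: $188822$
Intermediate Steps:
$D = 15$ ($D = \frac{5 \cdot 6}{2} = \frac{1}{2} \cdot 30 = 15$)
$P{\left(r,Q \right)} = - \frac{11}{4} + \frac{Q}{4}$ ($P{\left(r,Q \right)} = -3 + \frac{Q + 1}{4} = -3 + \frac{1 + Q}{4} = -3 + \left(\frac{1}{4} + \frac{Q}{4}\right) = - \frac{11}{4} + \frac{Q}{4}$)
$a{\left(Y \right)} = 10 + Y$ ($a{\left(Y \right)} = 10 + Y \left(- \frac{11}{4} + \frac{1}{4} \cdot 15\right) = 10 + Y \left(- \frac{11}{4} + \frac{15}{4}\right) = 10 + Y 1 = 10 + Y$)
$188197 - a{\left(-635 \right)} = 188197 - \left(10 - 635\right) = 188197 - -625 = 188197 + 625 = 188822$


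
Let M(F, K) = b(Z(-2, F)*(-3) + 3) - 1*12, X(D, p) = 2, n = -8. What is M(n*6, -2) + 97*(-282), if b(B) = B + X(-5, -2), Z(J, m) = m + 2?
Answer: -27223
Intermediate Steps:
Z(J, m) = 2 + m
b(B) = 2 + B (b(B) = B + 2 = 2 + B)
M(F, K) = -13 - 3*F (M(F, K) = (2 + ((2 + F)*(-3) + 3)) - 1*12 = (2 + ((-6 - 3*F) + 3)) - 12 = (2 + (-3 - 3*F)) - 12 = (-1 - 3*F) - 12 = -13 - 3*F)
M(n*6, -2) + 97*(-282) = (-13 - (-24)*6) + 97*(-282) = (-13 - 3*(-48)) - 27354 = (-13 + 144) - 27354 = 131 - 27354 = -27223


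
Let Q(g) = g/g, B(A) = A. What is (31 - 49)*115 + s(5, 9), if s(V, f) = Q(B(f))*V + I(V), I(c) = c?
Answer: -2060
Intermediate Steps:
Q(g) = 1
s(V, f) = 2*V (s(V, f) = 1*V + V = V + V = 2*V)
(31 - 49)*115 + s(5, 9) = (31 - 49)*115 + 2*5 = -18*115 + 10 = -2070 + 10 = -2060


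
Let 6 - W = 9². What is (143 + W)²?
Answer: 4624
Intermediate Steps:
W = -75 (W = 6 - 1*9² = 6 - 1*81 = 6 - 81 = -75)
(143 + W)² = (143 - 75)² = 68² = 4624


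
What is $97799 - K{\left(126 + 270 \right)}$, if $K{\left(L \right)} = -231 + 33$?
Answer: $97997$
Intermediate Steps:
$K{\left(L \right)} = -198$
$97799 - K{\left(126 + 270 \right)} = 97799 - -198 = 97799 + 198 = 97997$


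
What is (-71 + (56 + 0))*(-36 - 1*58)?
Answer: 1410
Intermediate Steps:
(-71 + (56 + 0))*(-36 - 1*58) = (-71 + 56)*(-36 - 58) = -15*(-94) = 1410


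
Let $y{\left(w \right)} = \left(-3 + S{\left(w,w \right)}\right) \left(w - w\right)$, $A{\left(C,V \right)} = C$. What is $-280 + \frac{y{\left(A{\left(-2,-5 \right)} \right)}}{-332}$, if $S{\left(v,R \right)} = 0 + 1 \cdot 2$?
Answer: $-280$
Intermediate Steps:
$S{\left(v,R \right)} = 2$ ($S{\left(v,R \right)} = 0 + 2 = 2$)
$y{\left(w \right)} = 0$ ($y{\left(w \right)} = \left(-3 + 2\right) \left(w - w\right) = \left(-1\right) 0 = 0$)
$-280 + \frac{y{\left(A{\left(-2,-5 \right)} \right)}}{-332} = -280 + \frac{0}{-332} = -280 + 0 \left(- \frac{1}{332}\right) = -280 + 0 = -280$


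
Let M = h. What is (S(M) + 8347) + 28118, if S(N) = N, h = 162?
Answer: 36627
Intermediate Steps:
M = 162
(S(M) + 8347) + 28118 = (162 + 8347) + 28118 = 8509 + 28118 = 36627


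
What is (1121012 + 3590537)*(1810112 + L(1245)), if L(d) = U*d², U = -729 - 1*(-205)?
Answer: -3818253387708412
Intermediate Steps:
U = -524 (U = -729 + 205 = -524)
L(d) = -524*d²
(1121012 + 3590537)*(1810112 + L(1245)) = (1121012 + 3590537)*(1810112 - 524*1245²) = 4711549*(1810112 - 524*1550025) = 4711549*(1810112 - 812213100) = 4711549*(-810402988) = -3818253387708412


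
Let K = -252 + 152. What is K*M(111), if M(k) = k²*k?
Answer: -136763100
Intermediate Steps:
M(k) = k³
K = -100
K*M(111) = -100*111³ = -100*1367631 = -136763100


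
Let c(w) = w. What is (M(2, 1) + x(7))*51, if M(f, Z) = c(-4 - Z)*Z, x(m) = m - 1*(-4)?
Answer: 306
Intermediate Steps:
x(m) = 4 + m (x(m) = m + 4 = 4 + m)
M(f, Z) = Z*(-4 - Z) (M(f, Z) = (-4 - Z)*Z = Z*(-4 - Z))
(M(2, 1) + x(7))*51 = (-1*1*(4 + 1) + (4 + 7))*51 = (-1*1*5 + 11)*51 = (-5 + 11)*51 = 6*51 = 306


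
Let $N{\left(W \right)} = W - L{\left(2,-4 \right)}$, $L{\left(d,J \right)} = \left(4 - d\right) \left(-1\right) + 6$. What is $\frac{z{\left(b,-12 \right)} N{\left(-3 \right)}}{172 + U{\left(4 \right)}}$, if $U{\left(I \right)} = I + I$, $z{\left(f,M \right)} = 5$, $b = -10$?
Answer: $- \frac{7}{36} \approx -0.19444$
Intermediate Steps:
$U{\left(I \right)} = 2 I$
$L{\left(d,J \right)} = 2 + d$ ($L{\left(d,J \right)} = \left(-4 + d\right) + 6 = 2 + d$)
$N{\left(W \right)} = -4 + W$ ($N{\left(W \right)} = W - \left(2 + 2\right) = W - 4 = -4 + W$)
$\frac{z{\left(b,-12 \right)} N{\left(-3 \right)}}{172 + U{\left(4 \right)}} = \frac{5 \left(-4 - 3\right)}{172 + 2 \cdot 4} = \frac{5 \left(-7\right)}{172 + 8} = - \frac{35}{180} = \left(-35\right) \frac{1}{180} = - \frac{7}{36}$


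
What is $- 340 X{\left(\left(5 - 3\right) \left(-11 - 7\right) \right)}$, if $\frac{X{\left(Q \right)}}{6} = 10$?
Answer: $-20400$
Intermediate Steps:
$X{\left(Q \right)} = 60$ ($X{\left(Q \right)} = 6 \cdot 10 = 60$)
$- 340 X{\left(\left(5 - 3\right) \left(-11 - 7\right) \right)} = \left(-340\right) 60 = -20400$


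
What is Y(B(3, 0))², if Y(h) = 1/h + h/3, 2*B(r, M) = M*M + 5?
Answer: 1369/900 ≈ 1.5211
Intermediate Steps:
B(r, M) = 5/2 + M²/2 (B(r, M) = (M*M + 5)/2 = (M² + 5)/2 = (5 + M²)/2 = 5/2 + M²/2)
Y(h) = 1/h + h/3 (Y(h) = 1/h + h*(⅓) = 1/h + h/3)
Y(B(3, 0))² = (1/(5/2 + (½)*0²) + (5/2 + (½)*0²)/3)² = (1/(5/2 + (½)*0) + (5/2 + (½)*0)/3)² = (1/(5/2 + 0) + (5/2 + 0)/3)² = (1/(5/2) + (⅓)*(5/2))² = (⅖ + ⅚)² = (37/30)² = 1369/900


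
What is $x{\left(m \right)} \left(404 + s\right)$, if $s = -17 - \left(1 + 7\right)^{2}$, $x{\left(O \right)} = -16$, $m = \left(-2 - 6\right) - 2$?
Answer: $-5168$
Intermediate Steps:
$m = -10$ ($m = -8 - 2 = -10$)
$s = -81$ ($s = -17 - 8^{2} = -17 - 64 = -81$)
$x{\left(m \right)} \left(404 + s\right) = - 16 \left(404 - 81\right) = \left(-16\right) 323 = -5168$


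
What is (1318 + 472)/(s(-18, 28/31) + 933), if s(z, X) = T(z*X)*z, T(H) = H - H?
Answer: 1790/933 ≈ 1.9185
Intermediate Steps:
T(H) = 0
s(z, X) = 0 (s(z, X) = 0*z = 0)
(1318 + 472)/(s(-18, 28/31) + 933) = (1318 + 472)/(0 + 933) = 1790/933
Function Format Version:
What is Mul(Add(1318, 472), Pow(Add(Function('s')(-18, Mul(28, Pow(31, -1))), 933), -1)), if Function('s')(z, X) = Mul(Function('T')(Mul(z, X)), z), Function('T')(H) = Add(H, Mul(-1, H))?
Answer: Rational(1790, 933) ≈ 1.9185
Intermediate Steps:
Function('T')(H) = 0
Function('s')(z, X) = 0 (Function('s')(z, X) = Mul(0, z) = 0)
Mul(Add(1318, 472), Pow(Add(Function('s')(-18, Mul(28, Pow(31, -1))), 933), -1)) = Mul(Add(1318, 472), Pow(Add(0, 933), -1)) = Mul(1790, Pow(933, -1)) = Mul(1790, Rational(1, 933)) = Rational(1790, 933)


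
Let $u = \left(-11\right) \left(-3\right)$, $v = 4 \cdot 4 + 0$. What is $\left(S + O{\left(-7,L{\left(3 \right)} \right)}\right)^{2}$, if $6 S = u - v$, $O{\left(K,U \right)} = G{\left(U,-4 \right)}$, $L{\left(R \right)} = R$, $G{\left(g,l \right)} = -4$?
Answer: $\frac{49}{36} \approx 1.3611$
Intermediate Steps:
$v = 16$ ($v = 16 + 0 = 16$)
$u = 33$
$O{\left(K,U \right)} = -4$
$S = \frac{17}{6}$ ($S = \frac{33 - 16}{6} = \frac{1}{6} \cdot 17 = \frac{17}{6} \approx 2.8333$)
$\left(S + O{\left(-7,L{\left(3 \right)} \right)}\right)^{2} = \left(\frac{17}{6} - 4\right)^{2} = \left(- \frac{7}{6}\right)^{2} = \frac{49}{36}$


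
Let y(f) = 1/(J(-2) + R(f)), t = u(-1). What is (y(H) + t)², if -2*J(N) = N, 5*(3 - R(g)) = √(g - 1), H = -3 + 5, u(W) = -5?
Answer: 8100/361 ≈ 22.438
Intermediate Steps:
H = 2
R(g) = 3 - √(-1 + g)/5 (R(g) = 3 - √(g - 1)/5 = 3 - √(-1 + g)/5)
J(N) = -N/2
t = -5
y(f) = 1/(4 - √(-1 + f)/5) (y(f) = 1/(-½*(-2) + (3 - √(-1 + f)/5)) = 1/(1 + (3 - √(-1 + f)/5)) = 1/(4 - √(-1 + f)/5))
(y(H) + t)² = (-5/(-20 + √(-1 + 2)) - 5)² = (-5/(-20 + √1) - 5)² = (-5/(-20 + 1) - 5)² = (-5/(-19) - 5)² = (-5*(-1/19) - 5)² = (5/19 - 5)² = (-90/19)² = 8100/361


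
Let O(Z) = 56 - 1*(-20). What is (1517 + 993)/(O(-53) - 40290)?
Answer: -1255/20107 ≈ -0.062416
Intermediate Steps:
O(Z) = 76 (O(Z) = 56 + 20 = 76)
(1517 + 993)/(O(-53) - 40290) = (1517 + 993)/(76 - 40290) = 2510/(-40214) = 2510*(-1/40214) = -1255/20107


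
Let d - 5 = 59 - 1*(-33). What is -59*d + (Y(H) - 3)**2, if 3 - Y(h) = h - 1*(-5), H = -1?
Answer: -5707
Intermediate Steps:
Y(h) = -2 - h (Y(h) = 3 - (h - 1*(-5)) = 3 - (h + 5) = 3 - (5 + h) = 3 + (-5 - h) = -2 - h)
d = 97 (d = 5 + (59 - 1*(-33)) = 5 + (59 + 33) = 5 + 92 = 97)
-59*d + (Y(H) - 3)**2 = -59*97 + ((-2 - 1*(-1)) - 3)**2 = -5723 + ((-2 + 1) - 3)**2 = -5723 + (-1 - 3)**2 = -5723 + (-4)**2 = -5723 + 16 = -5707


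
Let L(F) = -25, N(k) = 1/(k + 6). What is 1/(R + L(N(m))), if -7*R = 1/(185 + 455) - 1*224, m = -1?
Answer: 4480/31359 ≈ 0.14286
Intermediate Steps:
N(k) = 1/(6 + k)
R = 143359/4480 (R = -(1/(185 + 455) - 1*224)/7 = -(1/640 - 224)/7 = -1/7*(-143359/640) = 143359/4480 ≈ 32.000)
1/(R + L(N(m))) = 1/(143359/4480 - 25) = 1/(31359/4480) = 4480/31359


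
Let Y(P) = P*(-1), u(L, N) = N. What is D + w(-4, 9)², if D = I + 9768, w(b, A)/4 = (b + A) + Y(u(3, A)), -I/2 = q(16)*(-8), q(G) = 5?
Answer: 10104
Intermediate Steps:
Y(P) = -P
I = 80 (I = -10*(-8) = -2*(-40) = 80)
w(b, A) = 4*b (w(b, A) = 4*((b + A) - A) = 4*((A + b) - A) = 4*b)
D = 9848 (D = 80 + 9768 = 9848)
D + w(-4, 9)² = 9848 + (4*(-4))² = 9848 + (-16)² = 9848 + 256 = 10104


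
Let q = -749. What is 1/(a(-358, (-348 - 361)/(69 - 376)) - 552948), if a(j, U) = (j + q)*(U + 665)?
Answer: -307/396539484 ≈ -7.7420e-7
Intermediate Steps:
a(j, U) = (-749 + j)*(665 + U) (a(j, U) = (j - 749)*(U + 665) = (-749 + j)*(665 + U))
1/(a(-358, (-348 - 361)/(69 - 376)) - 552948) = 1/((-498085 - 749*(-348 - 361)/(69 - 376) + 665*(-358) + ((-348 - 361)/(69 - 376))*(-358)) - 552948) = 1/((-498085 - (-531041)/(-307) - 238070 - 709/(-307)*(-358)) - 552948) = 1/((-498085 - (-531041)*(-1)/307 - 238070 - 709*(-1/307)*(-358)) - 552948) = 1/((-498085 - 749*709/307 - 238070 + (709/307)*(-358)) - 552948) = 1/((-498085 - 531041/307 - 238070 - 253822/307) - 552948) = 1/(-226784448/307 - 552948) = 1/(-396539484/307) = -307/396539484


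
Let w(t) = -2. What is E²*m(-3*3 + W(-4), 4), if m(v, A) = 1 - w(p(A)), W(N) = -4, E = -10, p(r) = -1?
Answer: 300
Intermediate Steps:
m(v, A) = 3 (m(v, A) = 1 - 1*(-2) = 1 + 2 = 3)
E²*m(-3*3 + W(-4), 4) = (-10)²*3 = 100*3 = 300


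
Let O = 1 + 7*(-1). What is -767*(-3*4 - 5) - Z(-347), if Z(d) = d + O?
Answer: 13392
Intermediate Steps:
O = -6 (O = 1 - 7 = -6)
Z(d) = -6 + d (Z(d) = d - 6 = -6 + d)
-767*(-3*4 - 5) - Z(-347) = -767*(-3*4 - 5) - (-6 - 347) = -767*(-12 - 5) - 1*(-353) = -767*(-17) + 353 = 13039 + 353 = 13392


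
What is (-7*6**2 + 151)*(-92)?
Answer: 9292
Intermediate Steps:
(-7*6**2 + 151)*(-92) = (-7*36 + 151)*(-92) = (-252 + 151)*(-92) = -101*(-92) = 9292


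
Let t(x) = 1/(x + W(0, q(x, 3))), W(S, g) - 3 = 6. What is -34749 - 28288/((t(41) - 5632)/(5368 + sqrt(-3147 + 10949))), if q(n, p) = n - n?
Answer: -2192784451/281599 + 1414400*sqrt(7802)/281599 ≈ -7343.3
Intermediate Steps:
q(n, p) = 0
W(S, g) = 9 (W(S, g) = 3 + 6 = 9)
t(x) = 1/(9 + x) (t(x) = 1/(x + 9) = 1/(9 + x))
-34749 - 28288/((t(41) - 5632)/(5368 + sqrt(-3147 + 10949))) = -34749 - 28288/((1/(9 + 41) - 5632)/(5368 + sqrt(-3147 + 10949))) = -34749 - 28288/((1/50 - 5632)/(5368 + sqrt(7802))) = -34749 - 28288/((-281599/(50*(5368 + sqrt(7802))))) = -34749 - 28288*(-268400/281599 - 50*sqrt(7802)/281599) = -34749 - (-7592499200/281599 - 1414400*sqrt(7802)/281599) = -34749 + (7592499200/281599 + 1414400*sqrt(7802)/281599) = -2192784451/281599 + 1414400*sqrt(7802)/281599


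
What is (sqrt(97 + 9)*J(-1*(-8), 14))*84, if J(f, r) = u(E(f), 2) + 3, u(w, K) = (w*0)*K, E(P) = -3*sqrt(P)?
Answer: 252*sqrt(106) ≈ 2594.5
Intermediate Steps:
u(w, K) = 0 (u(w, K) = 0*K = 0)
J(f, r) = 3 (J(f, r) = 0 + 3 = 3)
(sqrt(97 + 9)*J(-1*(-8), 14))*84 = (sqrt(97 + 9)*3)*84 = (sqrt(106)*3)*84 = (3*sqrt(106))*84 = 252*sqrt(106)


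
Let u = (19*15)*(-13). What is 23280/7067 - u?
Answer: 26206515/7067 ≈ 3708.3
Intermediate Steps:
u = -3705 (u = 285*(-13) = -3705)
23280/7067 - u = 23280/7067 - 1*(-3705) = 23280*(1/7067) + 3705 = 23280/7067 + 3705 = 26206515/7067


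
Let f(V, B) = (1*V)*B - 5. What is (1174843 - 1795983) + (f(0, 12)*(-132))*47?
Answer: -590120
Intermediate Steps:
f(V, B) = -5 + B*V (f(V, B) = V*B - 5 = B*V - 5 = -5 + B*V)
(1174843 - 1795983) + (f(0, 12)*(-132))*47 = (1174843 - 1795983) + ((-5 + 12*0)*(-132))*47 = -621140 + ((-5 + 0)*(-132))*47 = -621140 - 5*(-132)*47 = -621140 + 660*47 = -621140 + 31020 = -590120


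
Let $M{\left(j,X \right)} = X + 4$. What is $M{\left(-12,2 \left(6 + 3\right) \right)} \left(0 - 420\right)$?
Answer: $-9240$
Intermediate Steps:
$M{\left(j,X \right)} = 4 + X$
$M{\left(-12,2 \left(6 + 3\right) \right)} \left(0 - 420\right) = \left(4 + 2 \left(6 + 3\right)\right) \left(0 - 420\right) = \left(4 + 2 \cdot 9\right) \left(0 - 420\right) = \left(4 + 18\right) \left(-420\right) = 22 \left(-420\right) = -9240$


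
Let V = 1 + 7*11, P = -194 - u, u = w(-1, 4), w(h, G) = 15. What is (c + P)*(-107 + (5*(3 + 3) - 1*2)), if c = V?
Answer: 10349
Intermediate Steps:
u = 15
P = -209 (P = -194 - 1*15 = -194 - 15 = -209)
V = 78 (V = 1 + 77 = 78)
c = 78
(c + P)*(-107 + (5*(3 + 3) - 1*2)) = (78 - 209)*(-107 + (5*(3 + 3) - 1*2)) = -131*(-107 + (5*6 - 2)) = -131*(-107 + (30 - 2)) = -131*(-107 + 28) = -131*(-79) = 10349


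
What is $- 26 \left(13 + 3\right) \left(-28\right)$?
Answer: $11648$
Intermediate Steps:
$- 26 \left(13 + 3\right) \left(-28\right) = \left(-26\right) 16 \left(-28\right) = \left(-416\right) \left(-28\right) = 11648$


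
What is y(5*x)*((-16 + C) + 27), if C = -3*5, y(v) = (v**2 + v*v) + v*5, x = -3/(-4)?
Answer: -375/2 ≈ -187.50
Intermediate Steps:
x = 3/4 (x = -3*(-1/4) = 3/4 ≈ 0.75000)
y(v) = 2*v**2 + 5*v (y(v) = (v**2 + v**2) + 5*v = 2*v**2 + 5*v)
C = -15
y(5*x)*((-16 + C) + 27) = ((5*(3/4))*(5 + 2*(5*(3/4))))*((-16 - 15) + 27) = (15*(5 + 2*(15/4))/4)*(-31 + 27) = (15*(5 + 15/2)/4)*(-4) = ((15/4)*(25/2))*(-4) = (375/8)*(-4) = -375/2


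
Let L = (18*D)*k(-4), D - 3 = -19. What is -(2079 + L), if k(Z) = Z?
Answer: -3231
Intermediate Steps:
D = -16 (D = 3 - 19 = -16)
L = 1152 (L = (18*(-16))*(-4) = -288*(-4) = 1152)
-(2079 + L) = -(2079 + 1152) = -1*3231 = -3231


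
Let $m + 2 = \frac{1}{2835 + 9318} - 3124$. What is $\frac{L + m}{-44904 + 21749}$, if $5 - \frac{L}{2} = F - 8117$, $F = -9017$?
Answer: $- \frac{378590257}{281402715} \approx -1.3454$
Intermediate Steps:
$m = - \frac{37990277}{12153}$ ($m = -2 - \left(3124 - \frac{1}{2835 + 9318}\right) = -2 - \left(3124 - \frac{1}{12153}\right) = -2 + \left(\frac{1}{12153} - 3124\right) = -2 - \frac{37965971}{12153} = - \frac{37990277}{12153} \approx -3126.0$)
$L = 34278$ ($L = 10 - 2 \left(-9017 - 8117\right) = 10 - -34268 = 10 + 34268 = 34278$)
$\frac{L + m}{-44904 + 21749} = \frac{34278 - \frac{37990277}{12153}}{-44904 + 21749} = \frac{378590257}{12153 \left(-23155\right)} = \frac{378590257}{12153} \left(- \frac{1}{23155}\right) = - \frac{378590257}{281402715}$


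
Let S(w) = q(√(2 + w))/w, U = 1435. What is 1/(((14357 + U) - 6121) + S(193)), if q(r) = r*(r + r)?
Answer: 193/1866893 ≈ 0.00010338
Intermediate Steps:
q(r) = 2*r² (q(r) = r*(2*r) = 2*r²)
S(w) = (4 + 2*w)/w (S(w) = (2*(√(2 + w))²)/w = (2*(2 + w))/w = (4 + 2*w)/w)
1/(((14357 + U) - 6121) + S(193)) = 1/(((14357 + 1435) - 6121) + (2 + 4/193)) = 1/((15792 - 6121) + (2 + 4*(1/193))) = 1/(9671 + (2 + 4/193)) = 1/(9671 + 390/193) = 1/(1866893/193) = 193/1866893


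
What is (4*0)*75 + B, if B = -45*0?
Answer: 0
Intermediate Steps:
B = 0
(4*0)*75 + B = (4*0)*75 + 0 = 0*75 + 0 = 0 + 0 = 0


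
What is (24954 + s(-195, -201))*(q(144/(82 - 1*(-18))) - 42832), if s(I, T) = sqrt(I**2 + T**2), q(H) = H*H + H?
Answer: -667963781016/625 - 80303412*sqrt(8714)/625 ≈ -1.0807e+9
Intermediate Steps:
q(H) = H + H**2 (q(H) = H**2 + H = H + H**2)
(24954 + s(-195, -201))*(q(144/(82 - 1*(-18))) - 42832) = (24954 + sqrt((-195)**2 + (-201)**2))*((144/(82 - 1*(-18)))*(1 + 144/(82 - 1*(-18))) - 42832) = (24954 + sqrt(38025 + 40401))*((144/(82 + 18))*(1 + 144/(82 + 18)) - 42832) = (24954 + sqrt(78426))*((144/100)*(1 + 144/100) - 42832) = (24954 + 3*sqrt(8714))*((144*(1/100))*(1 + 144*(1/100)) - 42832) = (24954 + 3*sqrt(8714))*(36*(1 + 36/25)/25 - 42832) = (24954 + 3*sqrt(8714))*((36/25)*(61/25) - 42832) = (24954 + 3*sqrt(8714))*(2196/625 - 42832) = (24954 + 3*sqrt(8714))*(-26767804/625) = -667963781016/625 - 80303412*sqrt(8714)/625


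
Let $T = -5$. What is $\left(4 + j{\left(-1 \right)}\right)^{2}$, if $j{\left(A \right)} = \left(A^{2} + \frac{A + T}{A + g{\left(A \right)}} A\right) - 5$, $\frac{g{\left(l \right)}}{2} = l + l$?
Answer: $\frac{36}{25} \approx 1.44$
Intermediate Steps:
$g{\left(l \right)} = 4 l$ ($g{\left(l \right)} = 2 \left(l + l\right) = 2 \cdot 2 l = 4 l$)
$j{\left(A \right)} = -6 + A^{2} + \frac{A}{5}$ ($j{\left(A \right)} = \left(A^{2} + \frac{A - 5}{A + 4 A} A\right) - 5 = \left(A^{2} + \frac{-5 + A}{5 A} A\right) - 5 = \left(A^{2} + \left(-1 + \frac{A}{5}\right)\right) - 5 = \left(-1 + A^{2} + \frac{A}{5}\right) - 5 = -6 + A^{2} + \frac{A}{5}$)
$\left(4 + j{\left(-1 \right)}\right)^{2} = \left(4 + \left(-6 + \left(-1\right)^{2} + \frac{1}{5} \left(-1\right)\right)\right)^{2} = \left(4 - \frac{26}{5}\right)^{2} = \left(- \frac{6}{5}\right)^{2} = \frac{36}{25}$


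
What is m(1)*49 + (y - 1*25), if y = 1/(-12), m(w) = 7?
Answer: 3815/12 ≈ 317.92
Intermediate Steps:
y = -1/12 ≈ -0.083333
m(1)*49 + (y - 1*25) = 7*49 + (-1/12 - 1*25) = 343 + (-1/12 - 25) = 343 - 301/12 = 3815/12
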